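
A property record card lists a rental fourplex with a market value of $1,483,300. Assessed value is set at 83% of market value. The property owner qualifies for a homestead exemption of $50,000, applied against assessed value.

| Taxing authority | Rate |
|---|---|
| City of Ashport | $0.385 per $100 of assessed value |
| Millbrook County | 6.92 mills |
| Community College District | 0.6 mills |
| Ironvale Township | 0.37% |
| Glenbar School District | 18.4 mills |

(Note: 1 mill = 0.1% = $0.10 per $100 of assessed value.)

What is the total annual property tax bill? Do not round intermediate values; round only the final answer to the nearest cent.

Assessed value = $1,483,300 × 0.83 = $1,231,139
Taxable value = $1,231,139 − $50,000 = $1,181,139
City of Ashport: $1,181,139 × 0.00385 = $4,547.38515
Millbrook County: $1,181,139 × 0.00692 = $8,173.48188
Community College District: $1,181,139 × 0.0006 = $708.6834
Ironvale Township: $1,181,139 × 0.0037 = $4,370.2143
Glenbar School District: $1,181,139 × 0.0184 = $21,732.9576
Total = $39,532.72233

$39,532.72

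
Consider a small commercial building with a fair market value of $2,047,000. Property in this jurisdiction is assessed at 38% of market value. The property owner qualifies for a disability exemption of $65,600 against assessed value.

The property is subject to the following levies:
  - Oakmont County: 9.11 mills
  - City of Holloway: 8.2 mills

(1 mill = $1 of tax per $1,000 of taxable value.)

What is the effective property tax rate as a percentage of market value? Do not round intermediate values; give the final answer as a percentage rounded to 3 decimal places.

0.602%

Assessed value = $2,047,000 × 0.38 = $777,860
Taxable value = $777,860 − $65,600 = $712,260
Oakmont County: $712,260 × 0.00911 = $6,488.6886
City of Holloway: $712,260 × 0.0082 = $5,840.532
Total tax = $12,329.2206
Effective rate = $12,329.2206 ÷ $2,047,000 = 0.602% of market value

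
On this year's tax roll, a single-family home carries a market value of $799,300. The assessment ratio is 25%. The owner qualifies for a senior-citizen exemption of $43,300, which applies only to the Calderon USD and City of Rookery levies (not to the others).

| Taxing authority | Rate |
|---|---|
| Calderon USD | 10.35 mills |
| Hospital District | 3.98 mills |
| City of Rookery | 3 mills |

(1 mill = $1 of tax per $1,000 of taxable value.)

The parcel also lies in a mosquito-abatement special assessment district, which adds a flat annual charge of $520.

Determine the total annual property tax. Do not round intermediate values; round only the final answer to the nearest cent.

$3,404.91

Assessed value = $799,300 × 0.25 = $199,825
Calderon USD: ($199,825 − $43,300) × 0.01035 = $156,525 × 0.01035 = $1,620.03375
Hospital District: $199,825 × 0.00398 = $795.3035
City of Rookery: ($199,825 − $43,300) × 0.003 = $156,525 × 0.003 = $469.575
Levies subtotal = $2,884.91225
Total = $2,884.91225 + $520 = $3,404.91225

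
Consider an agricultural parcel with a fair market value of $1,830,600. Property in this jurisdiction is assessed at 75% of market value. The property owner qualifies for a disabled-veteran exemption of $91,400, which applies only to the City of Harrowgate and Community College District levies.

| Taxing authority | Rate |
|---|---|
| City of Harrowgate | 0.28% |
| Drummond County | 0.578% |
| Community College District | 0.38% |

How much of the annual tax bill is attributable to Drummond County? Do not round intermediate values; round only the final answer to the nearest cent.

Assessed value = $1,830,600 × 0.75 = $1,372,950
Drummond County taxable value = $1,372,950 (exemption does not apply)
Drummond County levy = $1,372,950 × 0.00578 = $7,935.651

$7,935.65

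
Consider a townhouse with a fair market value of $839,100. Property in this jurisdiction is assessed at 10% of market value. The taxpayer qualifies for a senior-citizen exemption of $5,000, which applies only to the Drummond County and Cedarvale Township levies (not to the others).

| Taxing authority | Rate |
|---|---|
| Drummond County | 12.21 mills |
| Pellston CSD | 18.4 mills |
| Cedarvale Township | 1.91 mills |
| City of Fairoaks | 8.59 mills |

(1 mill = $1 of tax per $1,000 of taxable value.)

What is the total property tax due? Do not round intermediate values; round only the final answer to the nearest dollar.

$3,379

Assessed value = $839,100 × 0.1 = $83,910
Drummond County: ($83,910 − $5,000) × 0.01221 = $78,910 × 0.01221 = $963.4911
Pellston CSD: $83,910 × 0.0184 = $1,543.944
Cedarvale Township: ($83,910 − $5,000) × 0.00191 = $78,910 × 0.00191 = $150.7181
City of Fairoaks: $83,910 × 0.00859 = $720.7869
Total = $3,378.9401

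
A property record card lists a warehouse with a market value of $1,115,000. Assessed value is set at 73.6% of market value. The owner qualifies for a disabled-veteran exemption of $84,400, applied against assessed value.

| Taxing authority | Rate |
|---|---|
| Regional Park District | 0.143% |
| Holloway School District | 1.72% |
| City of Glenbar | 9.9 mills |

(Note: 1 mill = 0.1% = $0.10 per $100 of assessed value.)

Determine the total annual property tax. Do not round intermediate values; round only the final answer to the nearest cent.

Assessed value = $1,115,000 × 0.736 = $820,640
Taxable value = $820,640 − $84,400 = $736,240
Regional Park District: $736,240 × 0.00143 = $1,052.8232
Holloway School District: $736,240 × 0.0172 = $12,663.328
City of Glenbar: $736,240 × 0.0099 = $7,288.776
Total = $21,004.9272

$21,004.93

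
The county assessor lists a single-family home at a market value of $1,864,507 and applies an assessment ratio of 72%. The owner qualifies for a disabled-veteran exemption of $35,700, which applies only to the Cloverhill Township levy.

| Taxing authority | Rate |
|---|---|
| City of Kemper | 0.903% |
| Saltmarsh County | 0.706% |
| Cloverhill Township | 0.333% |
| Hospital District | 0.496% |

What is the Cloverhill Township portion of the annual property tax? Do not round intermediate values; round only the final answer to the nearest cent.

Assessed value = $1,864,507 × 0.72 = $1,342,445.04
Cloverhill Township taxable value = $1,342,445.04 − $35,700 = $1,306,745.04
Cloverhill Township levy = $1,306,745.04 × 0.00333 = $4,351.4609832

$4,351.46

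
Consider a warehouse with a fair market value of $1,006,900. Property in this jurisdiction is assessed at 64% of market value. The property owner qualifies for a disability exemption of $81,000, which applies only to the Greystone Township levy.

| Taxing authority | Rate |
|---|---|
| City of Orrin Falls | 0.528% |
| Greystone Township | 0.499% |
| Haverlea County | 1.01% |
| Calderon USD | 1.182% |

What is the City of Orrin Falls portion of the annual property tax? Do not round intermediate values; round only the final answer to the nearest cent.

Assessed value = $1,006,900 × 0.64 = $644,416
City of Orrin Falls taxable value = $644,416 (exemption does not apply)
City of Orrin Falls levy = $644,416 × 0.00528 = $3,402.51648

$3,402.52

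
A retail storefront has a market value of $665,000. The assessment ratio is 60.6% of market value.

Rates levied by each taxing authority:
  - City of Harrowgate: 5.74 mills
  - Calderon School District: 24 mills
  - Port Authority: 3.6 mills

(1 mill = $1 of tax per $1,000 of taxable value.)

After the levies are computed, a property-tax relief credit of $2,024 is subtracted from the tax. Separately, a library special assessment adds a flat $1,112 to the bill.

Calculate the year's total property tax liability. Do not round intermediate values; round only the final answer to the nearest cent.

Assessed value = $665,000 × 0.606 = $402,990
City of Harrowgate: $402,990 × 0.00574 = $2,313.1626
Calderon School District: $402,990 × 0.024 = $9,671.76
Port Authority: $402,990 × 0.0036 = $1,450.764
Levies subtotal = $13,435.6866
After credit = $13,435.6866 − $2,024 = $11,411.6866
Total = $11,411.6866 + $1,112 = $12,523.6866

$12,523.69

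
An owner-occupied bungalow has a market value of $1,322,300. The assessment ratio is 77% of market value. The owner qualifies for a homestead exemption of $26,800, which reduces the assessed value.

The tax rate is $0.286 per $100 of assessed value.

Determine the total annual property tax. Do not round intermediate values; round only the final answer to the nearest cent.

$2,835.32

Assessed value = $1,322,300 × 0.77 = $1,018,171
Taxable value = $1,018,171 − $26,800 = $991,371
Tax = $991,371 × 0.00286 = $2,835.32106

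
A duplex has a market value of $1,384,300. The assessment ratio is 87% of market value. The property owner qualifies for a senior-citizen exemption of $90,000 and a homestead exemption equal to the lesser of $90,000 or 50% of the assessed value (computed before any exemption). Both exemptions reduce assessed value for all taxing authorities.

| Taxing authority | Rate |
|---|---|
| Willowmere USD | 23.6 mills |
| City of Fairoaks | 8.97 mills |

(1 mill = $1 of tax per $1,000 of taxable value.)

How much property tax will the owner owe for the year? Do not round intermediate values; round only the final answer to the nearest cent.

Assessed value = $1,384,300 × 0.87 = $1,204,341
Homestead exemption = min($90,000, 50% × $1,204,341) = min($90,000, $602,170.5) = $90,000 (dollar cap binds)
Taxable value = $1,204,341 − $90,000 − $90,000 = $1,024,341
Willowmere USD: $1,024,341 × 0.0236 = $24,174.4476
City of Fairoaks: $1,024,341 × 0.00897 = $9,188.33877
Total = $33,362.78637

$33,362.79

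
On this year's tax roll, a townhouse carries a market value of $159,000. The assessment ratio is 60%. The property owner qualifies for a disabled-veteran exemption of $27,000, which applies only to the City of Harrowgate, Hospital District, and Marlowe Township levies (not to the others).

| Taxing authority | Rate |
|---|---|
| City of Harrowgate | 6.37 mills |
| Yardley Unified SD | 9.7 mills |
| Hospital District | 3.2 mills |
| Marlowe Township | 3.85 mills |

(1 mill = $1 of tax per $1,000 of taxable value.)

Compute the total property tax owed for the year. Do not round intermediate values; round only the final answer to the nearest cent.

Assessed value = $159,000 × 0.6 = $95,400
City of Harrowgate: ($95,400 − $27,000) × 0.00637 = $68,400 × 0.00637 = $435.708
Yardley Unified SD: $95,400 × 0.0097 = $925.38
Hospital District: ($95,400 − $27,000) × 0.0032 = $68,400 × 0.0032 = $218.88
Marlowe Township: ($95,400 − $27,000) × 0.00385 = $68,400 × 0.00385 = $263.34
Total = $1,843.308

$1,843.31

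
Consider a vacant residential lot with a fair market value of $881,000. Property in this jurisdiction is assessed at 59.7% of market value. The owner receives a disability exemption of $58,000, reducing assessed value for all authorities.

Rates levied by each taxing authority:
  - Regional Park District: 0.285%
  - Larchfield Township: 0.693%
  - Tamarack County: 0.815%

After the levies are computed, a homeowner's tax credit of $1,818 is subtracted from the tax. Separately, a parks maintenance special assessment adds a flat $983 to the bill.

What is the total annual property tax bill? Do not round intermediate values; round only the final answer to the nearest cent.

Assessed value = $881,000 × 0.597 = $525,957
Taxable value = $525,957 − $58,000 = $467,957
Regional Park District: $467,957 × 0.00285 = $1,333.67745
Larchfield Township: $467,957 × 0.00693 = $3,242.94201
Tamarack County: $467,957 × 0.00815 = $3,813.84955
Levies subtotal = $8,390.46901
After credit = $8,390.46901 − $1,818 = $6,572.46901
Total = $6,572.46901 + $983 = $7,555.46901

$7,555.47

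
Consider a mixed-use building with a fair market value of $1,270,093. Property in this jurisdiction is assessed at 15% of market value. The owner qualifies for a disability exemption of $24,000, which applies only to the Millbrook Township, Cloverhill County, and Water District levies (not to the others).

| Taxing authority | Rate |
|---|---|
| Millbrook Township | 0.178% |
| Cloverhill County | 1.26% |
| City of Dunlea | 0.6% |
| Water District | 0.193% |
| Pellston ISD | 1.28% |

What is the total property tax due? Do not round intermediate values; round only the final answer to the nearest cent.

$6,297.50

Assessed value = $1,270,093 × 0.15 = $190,513.95
Millbrook Township: ($190,513.95 − $24,000) × 0.00178 = $166,513.95 × 0.00178 = $296.394831
Cloverhill County: ($190,513.95 − $24,000) × 0.0126 = $166,513.95 × 0.0126 = $2,098.07577
City of Dunlea: $190,513.95 × 0.006 = $1,143.0837
Water District: ($190,513.95 − $24,000) × 0.00193 = $166,513.95 × 0.00193 = $321.3719235
Pellston ISD: $190,513.95 × 0.0128 = $2,438.57856
Total = $6,297.5047845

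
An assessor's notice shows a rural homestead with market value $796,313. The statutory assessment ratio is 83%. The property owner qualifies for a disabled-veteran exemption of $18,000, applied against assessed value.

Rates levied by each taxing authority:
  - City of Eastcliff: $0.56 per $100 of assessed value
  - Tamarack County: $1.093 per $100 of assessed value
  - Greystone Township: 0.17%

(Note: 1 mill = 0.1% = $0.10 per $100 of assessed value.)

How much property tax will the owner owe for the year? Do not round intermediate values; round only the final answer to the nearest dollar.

Assessed value = $796,313 × 0.83 = $660,939.79
Taxable value = $660,939.79 − $18,000 = $642,939.79
City of Eastcliff: $642,939.79 × 0.0056 = $3,600.462824
Tamarack County: $642,939.79 × 0.01093 = $7,027.3319047
Greystone Township: $642,939.79 × 0.0017 = $1,092.997643
Total = $11,720.7923717

$11,721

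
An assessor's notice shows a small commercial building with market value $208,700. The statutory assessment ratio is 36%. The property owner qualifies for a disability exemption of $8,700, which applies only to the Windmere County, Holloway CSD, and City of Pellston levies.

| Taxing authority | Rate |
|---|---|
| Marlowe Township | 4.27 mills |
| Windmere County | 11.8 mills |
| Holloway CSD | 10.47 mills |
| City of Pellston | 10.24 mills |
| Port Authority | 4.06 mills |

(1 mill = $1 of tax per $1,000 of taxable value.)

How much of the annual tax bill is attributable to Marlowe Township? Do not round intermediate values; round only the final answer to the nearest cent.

Assessed value = $208,700 × 0.36 = $75,132
Marlowe Township taxable value = $75,132 (exemption does not apply)
Marlowe Township levy = $75,132 × 0.00427 = $320.81364

$320.81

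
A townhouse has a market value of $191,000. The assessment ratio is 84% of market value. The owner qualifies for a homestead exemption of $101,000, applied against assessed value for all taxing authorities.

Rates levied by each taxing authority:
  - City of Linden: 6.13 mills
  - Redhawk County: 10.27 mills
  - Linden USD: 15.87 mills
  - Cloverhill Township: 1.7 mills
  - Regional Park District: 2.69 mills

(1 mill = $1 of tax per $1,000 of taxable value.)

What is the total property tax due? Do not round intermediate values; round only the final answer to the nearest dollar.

$2,179

Assessed value = $191,000 × 0.84 = $160,440
Taxable value = $160,440 − $101,000 = $59,440
City of Linden: $59,440 × 0.00613 = $364.3672
Redhawk County: $59,440 × 0.01027 = $610.4488
Linden USD: $59,440 × 0.01587 = $943.3128
Cloverhill Township: $59,440 × 0.0017 = $101.048
Regional Park District: $59,440 × 0.00269 = $159.8936
Total = $364.3672 + $610.4488 + $943.3128 + $101.048 + $159.8936 = $2,179.0704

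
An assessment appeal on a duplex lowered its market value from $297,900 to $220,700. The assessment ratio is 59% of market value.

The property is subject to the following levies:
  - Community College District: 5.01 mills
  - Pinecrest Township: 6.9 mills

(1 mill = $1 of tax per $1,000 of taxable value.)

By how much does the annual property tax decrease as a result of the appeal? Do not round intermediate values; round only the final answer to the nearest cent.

Old assessed value = $297,900 × 0.59 = $175,761
New assessed value = $220,700 × 0.59 = $130,213
Combined rate = 0.00501 + 0.0069 = 0.01191
Old tax = $175,761 × 0.01191 = $2,093.31351
New tax = $130,213 × 0.01191 = $1,550.83683
Reduction = $2,093.31351 − $1,550.83683 = $542.47668

$542.48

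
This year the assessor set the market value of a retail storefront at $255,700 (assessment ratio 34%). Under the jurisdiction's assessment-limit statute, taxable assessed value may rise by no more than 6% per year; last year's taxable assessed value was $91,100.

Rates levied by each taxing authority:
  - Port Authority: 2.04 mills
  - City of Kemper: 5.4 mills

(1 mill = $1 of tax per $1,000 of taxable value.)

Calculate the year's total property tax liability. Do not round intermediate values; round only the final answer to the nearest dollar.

$647

Uncapped assessed value = $255,700 × 0.34 = $86,938
Cap limit = $91,100 × 1.06 = $96,566
Taxable assessed value = min($86,938, $96,566) = $86,938 (cap does not bind)
Port Authority: $86,938 × 0.00204 = $177.35352
City of Kemper: $86,938 × 0.0054 = $469.4652
Total = $646.81872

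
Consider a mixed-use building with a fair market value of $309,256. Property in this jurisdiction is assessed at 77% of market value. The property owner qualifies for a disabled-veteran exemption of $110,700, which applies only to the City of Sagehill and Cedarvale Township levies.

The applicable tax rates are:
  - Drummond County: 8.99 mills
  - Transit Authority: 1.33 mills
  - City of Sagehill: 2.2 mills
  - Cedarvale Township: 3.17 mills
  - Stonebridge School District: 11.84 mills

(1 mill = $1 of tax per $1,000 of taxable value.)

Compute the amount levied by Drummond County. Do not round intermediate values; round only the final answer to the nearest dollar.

Assessed value = $309,256 × 0.77 = $238,127.12
Drummond County taxable value = $238,127.12 (exemption does not apply)
Drummond County levy = $238,127.12 × 0.00899 = $2,140.7628088

$2,141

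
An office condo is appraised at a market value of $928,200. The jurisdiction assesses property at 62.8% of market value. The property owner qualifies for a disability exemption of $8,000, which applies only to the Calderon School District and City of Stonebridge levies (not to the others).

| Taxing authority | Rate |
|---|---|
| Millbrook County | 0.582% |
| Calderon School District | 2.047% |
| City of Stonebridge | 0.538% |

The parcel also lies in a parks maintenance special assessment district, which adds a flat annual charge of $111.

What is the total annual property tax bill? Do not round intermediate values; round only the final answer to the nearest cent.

$18,364.95

Assessed value = $928,200 × 0.628 = $582,909.6
Millbrook County: $582,909.6 × 0.00582 = $3,392.533872
Calderon School District: ($582,909.6 − $8,000) × 0.02047 = $574,909.6 × 0.02047 = $11,768.399512
City of Stonebridge: ($582,909.6 − $8,000) × 0.00538 = $574,909.6 × 0.00538 = $3,093.013648
Levies subtotal = $18,253.947032
Total = $18,253.947032 + $111 = $18,364.947032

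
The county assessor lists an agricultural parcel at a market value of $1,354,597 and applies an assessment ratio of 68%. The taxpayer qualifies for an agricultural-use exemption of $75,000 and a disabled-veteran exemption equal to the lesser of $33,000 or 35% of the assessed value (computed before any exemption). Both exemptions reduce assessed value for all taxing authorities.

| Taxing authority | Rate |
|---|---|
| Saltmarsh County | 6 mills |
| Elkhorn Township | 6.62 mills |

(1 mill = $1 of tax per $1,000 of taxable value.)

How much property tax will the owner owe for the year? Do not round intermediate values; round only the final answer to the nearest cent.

$10,261.65

Assessed value = $1,354,597 × 0.68 = $921,125.96
Disabled-veteran exemption = min($33,000, 35% × $921,125.96) = min($33,000, $322,394.086) = $33,000 (dollar cap binds)
Taxable value = $921,125.96 − $75,000 − $33,000 = $813,125.96
Saltmarsh County: $813,125.96 × 0.006 = $4,878.75576
Elkhorn Township: $813,125.96 × 0.00662 = $5,382.8938552
Total = $10,261.6496152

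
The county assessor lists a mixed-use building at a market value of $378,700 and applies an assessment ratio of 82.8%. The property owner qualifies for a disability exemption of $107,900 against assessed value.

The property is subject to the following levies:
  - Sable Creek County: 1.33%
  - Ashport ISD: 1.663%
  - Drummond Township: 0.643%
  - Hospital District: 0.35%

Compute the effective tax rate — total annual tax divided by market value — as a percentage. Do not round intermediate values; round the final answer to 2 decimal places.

2.16%

Assessed value = $378,700 × 0.828 = $313,563.6
Taxable value = $313,563.6 − $107,900 = $205,663.6
Sable Creek County: $205,663.6 × 0.0133 = $2,735.32588
Ashport ISD: $205,663.6 × 0.01663 = $3,420.185668
Drummond Township: $205,663.6 × 0.00643 = $1,322.416948
Hospital District: $205,663.6 × 0.0035 = $719.8226
Total tax = $8,197.751096
Effective rate = $8,197.751096 ÷ $378,700 = 2.16% of market value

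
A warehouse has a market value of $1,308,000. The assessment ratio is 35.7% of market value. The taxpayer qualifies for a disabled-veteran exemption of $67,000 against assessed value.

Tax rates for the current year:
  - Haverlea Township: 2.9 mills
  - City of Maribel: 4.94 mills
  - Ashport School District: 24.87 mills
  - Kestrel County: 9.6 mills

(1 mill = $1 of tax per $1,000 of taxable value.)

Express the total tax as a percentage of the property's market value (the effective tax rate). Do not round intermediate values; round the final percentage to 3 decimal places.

1.294%

Assessed value = $1,308,000 × 0.357 = $466,956
Taxable value = $466,956 − $67,000 = $399,956
Haverlea Township: $399,956 × 0.0029 = $1,159.8724
City of Maribel: $399,956 × 0.00494 = $1,975.78264
Ashport School District: $399,956 × 0.02487 = $9,946.90572
Kestrel County: $399,956 × 0.0096 = $3,839.5776
Total tax = $16,922.13836
Effective rate = $16,922.13836 ÷ $1,308,000 = 1.294% of market value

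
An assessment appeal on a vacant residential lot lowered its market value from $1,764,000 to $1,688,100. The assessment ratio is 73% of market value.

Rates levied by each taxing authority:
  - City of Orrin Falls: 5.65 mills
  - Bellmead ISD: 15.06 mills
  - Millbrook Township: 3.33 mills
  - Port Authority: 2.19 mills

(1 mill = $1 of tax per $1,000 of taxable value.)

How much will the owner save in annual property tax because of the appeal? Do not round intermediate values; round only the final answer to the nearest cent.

$1,453.33

Old assessed value = $1,764,000 × 0.73 = $1,287,720
New assessed value = $1,688,100 × 0.73 = $1,232,313
Combined rate = 0.00565 + 0.01506 + 0.00333 + 0.00219 = 0.02623
Old tax = $1,287,720 × 0.02623 = $33,776.8956
New tax = $1,232,313 × 0.02623 = $32,323.56999
Reduction = $33,776.8956 − $32,323.56999 = $1,453.32561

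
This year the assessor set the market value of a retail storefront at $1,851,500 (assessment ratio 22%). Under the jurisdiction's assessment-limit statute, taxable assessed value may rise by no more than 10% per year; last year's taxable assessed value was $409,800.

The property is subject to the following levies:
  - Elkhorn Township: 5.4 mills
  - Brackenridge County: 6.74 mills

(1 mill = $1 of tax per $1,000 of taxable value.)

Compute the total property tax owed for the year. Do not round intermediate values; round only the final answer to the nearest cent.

Uncapped assessed value = $1,851,500 × 0.22 = $407,330
Cap limit = $409,800 × 1.1 = $450,780
Taxable assessed value = min($407,330, $450,780) = $407,330 (cap does not bind)
Elkhorn Township: $407,330 × 0.0054 = $2,199.582
Brackenridge County: $407,330 × 0.00674 = $2,745.4042
Total = $4,944.9862

$4,944.99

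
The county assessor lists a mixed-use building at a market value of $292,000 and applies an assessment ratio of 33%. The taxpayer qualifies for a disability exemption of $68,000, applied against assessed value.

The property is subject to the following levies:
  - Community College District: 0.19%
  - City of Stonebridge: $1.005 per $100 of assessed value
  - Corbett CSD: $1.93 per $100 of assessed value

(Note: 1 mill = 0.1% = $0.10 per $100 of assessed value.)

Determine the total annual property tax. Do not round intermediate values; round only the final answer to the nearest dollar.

Assessed value = $292,000 × 0.33 = $96,360
Taxable value = $96,360 − $68,000 = $28,360
Community College District: $28,360 × 0.0019 = $53.884
City of Stonebridge: $28,360 × 0.01005 = $285.018
Corbett CSD: $28,360 × 0.0193 = $547.348
Total = $886.25

$886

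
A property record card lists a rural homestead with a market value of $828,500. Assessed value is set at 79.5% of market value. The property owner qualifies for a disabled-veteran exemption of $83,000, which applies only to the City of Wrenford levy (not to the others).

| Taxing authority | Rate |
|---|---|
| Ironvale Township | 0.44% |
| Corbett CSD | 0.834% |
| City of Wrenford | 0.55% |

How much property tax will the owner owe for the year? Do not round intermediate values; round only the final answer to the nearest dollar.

Assessed value = $828,500 × 0.795 = $658,657.5
Ironvale Township: $658,657.5 × 0.0044 = $2,898.093
Corbett CSD: $658,657.5 × 0.00834 = $5,493.20355
City of Wrenford: ($658,657.5 − $83,000) × 0.0055 = $575,657.5 × 0.0055 = $3,166.11625
Total = $11,557.4128

$11,557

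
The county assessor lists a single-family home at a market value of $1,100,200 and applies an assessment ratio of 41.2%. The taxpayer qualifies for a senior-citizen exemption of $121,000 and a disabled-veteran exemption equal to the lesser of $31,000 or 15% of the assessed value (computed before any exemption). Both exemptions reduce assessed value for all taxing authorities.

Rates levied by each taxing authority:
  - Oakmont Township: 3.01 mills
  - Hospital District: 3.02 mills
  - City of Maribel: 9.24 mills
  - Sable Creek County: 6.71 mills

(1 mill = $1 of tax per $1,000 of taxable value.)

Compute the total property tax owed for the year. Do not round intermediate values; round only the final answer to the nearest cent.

Assessed value = $1,100,200 × 0.412 = $453,282.4
Disabled-veteran exemption = min($31,000, 15% × $453,282.4) = min($31,000, $67,992.36) = $31,000 (dollar cap binds)
Taxable value = $453,282.4 − $121,000 − $31,000 = $301,282.4
Oakmont Township: $301,282.4 × 0.00301 = $906.860024
Hospital District: $301,282.4 × 0.00302 = $909.872848
City of Maribel: $301,282.4 × 0.00924 = $2,783.849376
Sable Creek County: $301,282.4 × 0.00671 = $2,021.604904
Total = $6,622.187152

$6,622.19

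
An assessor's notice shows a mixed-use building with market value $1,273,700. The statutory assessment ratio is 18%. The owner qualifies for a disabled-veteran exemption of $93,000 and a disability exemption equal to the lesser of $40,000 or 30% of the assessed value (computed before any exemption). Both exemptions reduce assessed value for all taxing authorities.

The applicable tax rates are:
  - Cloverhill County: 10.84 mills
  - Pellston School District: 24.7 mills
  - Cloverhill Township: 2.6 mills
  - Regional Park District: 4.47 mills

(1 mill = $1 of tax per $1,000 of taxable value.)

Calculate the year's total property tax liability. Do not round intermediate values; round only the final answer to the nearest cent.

Assessed value = $1,273,700 × 0.18 = $229,266
Disability exemption = min($40,000, 30% × $229,266) = min($40,000, $68,779.8) = $40,000 (dollar cap binds)
Taxable value = $229,266 − $93,000 − $40,000 = $96,266
Cloverhill County: $96,266 × 0.01084 = $1,043.52344
Pellston School District: $96,266 × 0.0247 = $2,377.7702
Cloverhill Township: $96,266 × 0.0026 = $250.2916
Regional Park District: $96,266 × 0.00447 = $430.30902
Total = $4,101.89426

$4,101.89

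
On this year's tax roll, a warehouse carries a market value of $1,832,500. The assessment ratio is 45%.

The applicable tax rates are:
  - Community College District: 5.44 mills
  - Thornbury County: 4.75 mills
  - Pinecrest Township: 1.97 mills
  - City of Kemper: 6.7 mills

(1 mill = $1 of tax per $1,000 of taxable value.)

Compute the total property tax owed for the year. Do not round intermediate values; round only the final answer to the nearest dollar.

Assessed value = $1,832,500 × 0.45 = $824,625
Community College District: $824,625 × 0.00544 = $4,485.96
Thornbury County: $824,625 × 0.00475 = $3,916.96875
Pinecrest Township: $824,625 × 0.00197 = $1,624.51125
City of Kemper: $824,625 × 0.0067 = $5,524.9875
Total = $4,485.96 + $3,916.96875 + $1,624.51125 + $5,524.9875 = $15,552.4275

$15,552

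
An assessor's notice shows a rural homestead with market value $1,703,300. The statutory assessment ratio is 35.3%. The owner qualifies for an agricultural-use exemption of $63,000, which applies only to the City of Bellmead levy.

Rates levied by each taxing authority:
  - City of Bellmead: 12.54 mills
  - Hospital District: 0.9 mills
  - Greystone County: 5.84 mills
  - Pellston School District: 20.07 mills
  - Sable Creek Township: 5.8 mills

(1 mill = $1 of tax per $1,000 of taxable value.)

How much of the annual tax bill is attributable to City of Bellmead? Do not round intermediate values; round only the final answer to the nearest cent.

$6,749.84

Assessed value = $1,703,300 × 0.353 = $601,264.9
City of Bellmead taxable value = $601,264.9 − $63,000 = $538,264.9
City of Bellmead levy = $538,264.9 × 0.01254 = $6,749.841846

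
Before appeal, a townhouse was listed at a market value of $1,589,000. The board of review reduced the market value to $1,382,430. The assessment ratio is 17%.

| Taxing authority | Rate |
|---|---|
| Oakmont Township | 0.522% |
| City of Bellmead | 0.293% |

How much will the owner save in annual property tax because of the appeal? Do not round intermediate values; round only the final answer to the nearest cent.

Old assessed value = $1,589,000 × 0.17 = $270,130
New assessed value = $1,382,430 × 0.17 = $235,013.1
Combined rate = 0.00522 + 0.00293 = 0.00815
Old tax = $270,130 × 0.00815 = $2,201.5595
New tax = $235,013.1 × 0.00815 = $1,915.356765
Reduction = $2,201.5595 − $1,915.356765 = $286.202735

$286.20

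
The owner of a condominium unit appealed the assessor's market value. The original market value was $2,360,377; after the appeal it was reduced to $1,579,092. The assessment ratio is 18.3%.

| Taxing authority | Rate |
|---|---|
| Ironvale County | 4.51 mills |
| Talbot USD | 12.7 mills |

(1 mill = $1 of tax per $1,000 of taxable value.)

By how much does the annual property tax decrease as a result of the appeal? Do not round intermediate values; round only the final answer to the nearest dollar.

Old assessed value = $2,360,377 × 0.183 = $431,948.991
New assessed value = $1,579,092 × 0.183 = $288,973.836
Combined rate = 0.00451 + 0.0127 = 0.01721
Old tax = $431,948.991 × 0.01721 = $7,433.84213511
New tax = $288,973.836 × 0.01721 = $4,973.23971756
Reduction = $7,433.84213511 − $4,973.23971756 = $2,460.60241755

$2,461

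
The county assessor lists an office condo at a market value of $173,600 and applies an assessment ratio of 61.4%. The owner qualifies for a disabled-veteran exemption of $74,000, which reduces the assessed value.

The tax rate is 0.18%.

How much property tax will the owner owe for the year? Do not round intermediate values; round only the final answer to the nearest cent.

Assessed value = $173,600 × 0.614 = $106,590.4
Taxable value = $106,590.4 − $74,000 = $32,590.4
Tax = $32,590.4 × 0.0018 = $58.66272

$58.66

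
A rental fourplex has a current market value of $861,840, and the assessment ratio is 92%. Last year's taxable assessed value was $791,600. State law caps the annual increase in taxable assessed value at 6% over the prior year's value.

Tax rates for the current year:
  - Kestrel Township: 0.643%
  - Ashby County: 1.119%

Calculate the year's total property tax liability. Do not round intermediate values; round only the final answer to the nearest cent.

Uncapped assessed value = $861,840 × 0.92 = $792,892.8
Cap limit = $791,600 × 1.06 = $839,096
Taxable assessed value = min($792,892.8, $839,096) = $792,892.8 (cap does not bind)
Kestrel Township: $792,892.8 × 0.00643 = $5,098.300704
Ashby County: $792,892.8 × 0.01119 = $8,872.470432
Total = $13,970.771136

$13,970.77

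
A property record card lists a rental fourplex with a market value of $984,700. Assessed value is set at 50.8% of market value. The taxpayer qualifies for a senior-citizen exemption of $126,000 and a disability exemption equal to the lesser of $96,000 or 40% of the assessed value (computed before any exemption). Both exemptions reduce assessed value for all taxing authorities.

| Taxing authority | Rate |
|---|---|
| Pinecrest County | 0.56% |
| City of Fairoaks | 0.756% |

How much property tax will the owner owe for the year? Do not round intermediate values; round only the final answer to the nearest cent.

Assessed value = $984,700 × 0.508 = $500,227.6
Disability exemption = min($96,000, 40% × $500,227.6) = min($96,000, $200,091.04) = $96,000 (dollar cap binds)
Taxable value = $500,227.6 − $126,000 − $96,000 = $278,227.6
Pinecrest County: $278,227.6 × 0.0056 = $1,558.07456
City of Fairoaks: $278,227.6 × 0.00756 = $2,103.400656
Total = $3,661.475216

$3,661.48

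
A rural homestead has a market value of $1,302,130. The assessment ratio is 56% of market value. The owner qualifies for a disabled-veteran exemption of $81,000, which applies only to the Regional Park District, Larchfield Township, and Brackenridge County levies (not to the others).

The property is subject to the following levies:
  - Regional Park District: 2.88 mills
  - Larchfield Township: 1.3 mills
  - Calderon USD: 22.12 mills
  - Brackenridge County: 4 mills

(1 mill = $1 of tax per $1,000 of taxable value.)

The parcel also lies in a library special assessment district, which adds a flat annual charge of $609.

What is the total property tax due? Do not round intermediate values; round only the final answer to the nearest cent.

$22,040.96

Assessed value = $1,302,130 × 0.56 = $729,192.8
Regional Park District: ($729,192.8 − $81,000) × 0.00288 = $648,192.8 × 0.00288 = $1,866.795264
Larchfield Township: ($729,192.8 − $81,000) × 0.0013 = $648,192.8 × 0.0013 = $842.65064
Calderon USD: $729,192.8 × 0.02212 = $16,129.744736
Brackenridge County: ($729,192.8 − $81,000) × 0.004 = $648,192.8 × 0.004 = $2,592.7712
Levies subtotal = $21,431.96184
Total = $21,431.96184 + $609 = $22,040.96184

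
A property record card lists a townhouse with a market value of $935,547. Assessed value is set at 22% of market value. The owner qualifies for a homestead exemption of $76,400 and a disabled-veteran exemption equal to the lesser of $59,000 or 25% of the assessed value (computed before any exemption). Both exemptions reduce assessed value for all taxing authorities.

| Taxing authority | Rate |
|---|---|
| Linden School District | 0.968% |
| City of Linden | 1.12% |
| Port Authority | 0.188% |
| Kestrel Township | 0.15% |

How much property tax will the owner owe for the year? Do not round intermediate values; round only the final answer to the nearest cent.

$1,891.44

Assessed value = $935,547 × 0.22 = $205,820.34
Disabled-veteran exemption = min($59,000, 25% × $205,820.34) = min($59,000, $51,455.085) = $51,455.085 (percentage binds)
Taxable value = $205,820.34 − $76,400 − $51,455.085 = $77,965.255
Linden School District: $77,965.255 × 0.00968 = $754.7036684
City of Linden: $77,965.255 × 0.0112 = $873.210856
Port Authority: $77,965.255 × 0.00188 = $146.5746794
Kestrel Township: $77,965.255 × 0.0015 = $116.9478825
Total = $1,891.4370863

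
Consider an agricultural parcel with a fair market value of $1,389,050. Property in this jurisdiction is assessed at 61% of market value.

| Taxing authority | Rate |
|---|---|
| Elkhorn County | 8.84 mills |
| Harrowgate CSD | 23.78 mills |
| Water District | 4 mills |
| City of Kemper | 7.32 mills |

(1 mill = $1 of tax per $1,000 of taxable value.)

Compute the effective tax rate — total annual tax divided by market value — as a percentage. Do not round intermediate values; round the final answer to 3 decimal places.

2.680%

Assessed value = $1,389,050 × 0.61 = $847,320.5
Elkhorn County: $847,320.5 × 0.00884 = $7,490.31322
Harrowgate CSD: $847,320.5 × 0.02378 = $20,149.28149
Water District: $847,320.5 × 0.004 = $3,389.282
City of Kemper: $847,320.5 × 0.00732 = $6,202.38606
Total tax = $37,231.26277
Effective rate = $37,231.26277 ÷ $1,389,050 = 2.680% of market value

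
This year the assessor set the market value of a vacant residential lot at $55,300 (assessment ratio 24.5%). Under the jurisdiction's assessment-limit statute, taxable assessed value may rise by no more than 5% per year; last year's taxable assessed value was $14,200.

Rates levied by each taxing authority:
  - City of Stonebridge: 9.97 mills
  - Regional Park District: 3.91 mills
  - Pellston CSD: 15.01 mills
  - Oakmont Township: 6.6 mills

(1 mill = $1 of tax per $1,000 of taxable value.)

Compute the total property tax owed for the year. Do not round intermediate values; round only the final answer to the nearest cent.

$480.84

Uncapped assessed value = $55,300 × 0.245 = $13,548.5
Cap limit = $14,200 × 1.05 = $14,910
Taxable assessed value = min($13,548.5, $14,910) = $13,548.5 (cap does not bind)
City of Stonebridge: $13,548.5 × 0.00997 = $135.078545
Regional Park District: $13,548.5 × 0.00391 = $52.974635
Pellston CSD: $13,548.5 × 0.01501 = $203.362985
Oakmont Township: $13,548.5 × 0.0066 = $89.4201
Total = $480.836265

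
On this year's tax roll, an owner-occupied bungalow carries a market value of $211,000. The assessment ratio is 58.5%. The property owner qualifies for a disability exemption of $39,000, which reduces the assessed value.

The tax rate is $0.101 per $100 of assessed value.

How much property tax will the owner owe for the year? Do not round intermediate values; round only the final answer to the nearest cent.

Assessed value = $211,000 × 0.585 = $123,435
Taxable value = $123,435 − $39,000 = $84,435
Tax = $84,435 × 0.00101 = $85.27935

$85.28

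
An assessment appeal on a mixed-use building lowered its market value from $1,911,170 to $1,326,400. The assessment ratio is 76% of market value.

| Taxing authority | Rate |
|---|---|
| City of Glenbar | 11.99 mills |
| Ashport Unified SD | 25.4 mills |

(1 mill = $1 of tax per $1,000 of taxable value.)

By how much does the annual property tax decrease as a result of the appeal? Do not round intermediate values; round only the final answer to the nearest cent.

Old assessed value = $1,911,170 × 0.76 = $1,452,489.2
New assessed value = $1,326,400 × 0.76 = $1,008,064
Combined rate = 0.01199 + 0.0254 = 0.03739
Old tax = $1,452,489.2 × 0.03739 = $54,308.571188
New tax = $1,008,064 × 0.03739 = $37,691.51296
Reduction = $54,308.571188 − $37,691.51296 = $16,617.058228

$16,617.06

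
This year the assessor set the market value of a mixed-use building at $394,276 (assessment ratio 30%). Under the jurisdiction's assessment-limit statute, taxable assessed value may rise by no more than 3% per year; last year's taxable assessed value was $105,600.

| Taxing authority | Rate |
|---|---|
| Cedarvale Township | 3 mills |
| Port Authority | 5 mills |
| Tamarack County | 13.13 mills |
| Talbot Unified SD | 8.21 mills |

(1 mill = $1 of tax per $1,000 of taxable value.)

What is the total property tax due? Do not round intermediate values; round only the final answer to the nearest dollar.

$3,191

Uncapped assessed value = $394,276 × 0.3 = $118,282.8
Cap limit = $105,600 × 1.03 = $108,768
Taxable assessed value = min($118,282.8, $108,768) = $108,768 (cap binds)
Cedarvale Township: $108,768 × 0.003 = $326.304
Port Authority: $108,768 × 0.005 = $543.84
Tamarack County: $108,768 × 0.01313 = $1,428.12384
Talbot Unified SD: $108,768 × 0.00821 = $892.98528
Total = $3,191.25312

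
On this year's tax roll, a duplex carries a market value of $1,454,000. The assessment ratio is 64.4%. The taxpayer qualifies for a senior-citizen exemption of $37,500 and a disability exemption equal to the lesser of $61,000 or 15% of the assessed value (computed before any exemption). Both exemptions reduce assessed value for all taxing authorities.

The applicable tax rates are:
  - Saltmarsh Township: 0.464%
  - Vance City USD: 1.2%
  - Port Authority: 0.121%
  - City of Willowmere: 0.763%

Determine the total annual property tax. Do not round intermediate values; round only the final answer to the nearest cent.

Assessed value = $1,454,000 × 0.644 = $936,376
Disability exemption = min($61,000, 15% × $936,376) = min($61,000, $140,456.4) = $61,000 (dollar cap binds)
Taxable value = $936,376 − $37,500 − $61,000 = $837,876
Saltmarsh Township: $837,876 × 0.00464 = $3,887.74464
Vance City USD: $837,876 × 0.012 = $10,054.512
Port Authority: $837,876 × 0.00121 = $1,013.82996
City of Willowmere: $837,876 × 0.00763 = $6,392.99388
Total = $21,349.08048

$21,349.08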